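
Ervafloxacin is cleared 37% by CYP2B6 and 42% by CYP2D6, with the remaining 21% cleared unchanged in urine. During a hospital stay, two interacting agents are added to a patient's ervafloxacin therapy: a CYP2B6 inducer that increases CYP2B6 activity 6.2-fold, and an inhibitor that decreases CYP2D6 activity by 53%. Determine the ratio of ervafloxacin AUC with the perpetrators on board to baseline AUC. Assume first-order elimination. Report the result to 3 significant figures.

0.370

The CYP2B6 pathway (37% of clearance) is boosted to 6.2× activity: 0.37 × 6.2 = 2.294.
The CYP2D6 pathway (42% of clearance) falls to 0.47× activity: 0.42 × 0.47 = 0.1974.
The remaining 21% of clearance is unaffected.
Relative clearance = 2.294 + 0.1974 + 0.21 = 2.7014.
Because AUC varies inversely with clearance, the combined effect is 1 / 2.7014 = 0.370.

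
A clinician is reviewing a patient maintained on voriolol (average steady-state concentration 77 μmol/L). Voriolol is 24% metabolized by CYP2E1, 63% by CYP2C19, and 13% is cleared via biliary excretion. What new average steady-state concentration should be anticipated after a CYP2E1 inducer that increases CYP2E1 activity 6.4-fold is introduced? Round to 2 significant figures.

CYP2E1: 0.24 × 6.4 = 1.536
CYP2C19: 0.63 (unchanged)
Other: 0.13 (unchanged)
CL_new/CL_old = 1.536 + 0.63 + 0.13 = 2.296.
New average steady-state concentration = baseline ÷ relative clearance = 77 / 2.296 = 34 μmol/L.

34 μmol/L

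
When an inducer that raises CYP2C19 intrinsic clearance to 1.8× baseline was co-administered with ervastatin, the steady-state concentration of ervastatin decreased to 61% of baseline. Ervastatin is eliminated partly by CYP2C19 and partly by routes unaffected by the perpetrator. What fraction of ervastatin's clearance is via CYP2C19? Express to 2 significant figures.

Let x = fm,CYP2C19. Because steady-state concentration ∝ 1/CL, relative clearance rose to 1/0.610 = 1.639.
Setting x·1.8 + (1 − x) = 1.639 and solving: x = (1.639 − 1)/(1.8 − 1) = 0.80.

0.80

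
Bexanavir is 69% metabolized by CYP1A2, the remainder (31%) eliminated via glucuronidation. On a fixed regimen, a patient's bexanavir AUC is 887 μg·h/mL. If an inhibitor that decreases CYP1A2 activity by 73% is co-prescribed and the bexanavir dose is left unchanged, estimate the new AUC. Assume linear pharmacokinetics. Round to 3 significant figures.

The CYP1A2 pathway (69% of clearance) falls to 0.27× activity: 0.69 × 0.27 = 0.1863.
The remaining 31% of clearance is unaffected.
CL_new/CL_old = 0.1863 + 0.31 = 0.4963.
AUC ∝ 1/CL, so new value = 887 / 0.4963 = 1.79 × 10³ μg·h/mL.

1.79 × 10³ μg·h/mL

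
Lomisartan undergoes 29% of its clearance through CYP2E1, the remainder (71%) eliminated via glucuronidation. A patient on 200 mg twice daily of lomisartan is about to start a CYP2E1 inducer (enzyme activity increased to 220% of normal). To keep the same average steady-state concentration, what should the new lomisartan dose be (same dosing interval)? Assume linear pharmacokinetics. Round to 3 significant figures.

CYP2E1: 0.29 × 2.2 = 0.638
Other: 0.71 (unchanged)
Relative clearance = 0.638 + 0.71 = 1.348.
Css,avg = (dose rate)/CL, so holding Css fixed requires dose ∝ CL: 200 × 1.348 = 270 mg.

270 mg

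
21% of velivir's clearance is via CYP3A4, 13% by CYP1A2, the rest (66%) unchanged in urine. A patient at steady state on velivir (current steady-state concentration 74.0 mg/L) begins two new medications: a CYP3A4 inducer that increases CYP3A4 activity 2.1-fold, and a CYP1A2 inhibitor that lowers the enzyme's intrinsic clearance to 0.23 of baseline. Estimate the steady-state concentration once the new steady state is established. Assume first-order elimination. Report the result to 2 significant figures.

65 mg/L

The CYP3A4 pathway (21% of clearance) increases to 2.1× activity: 0.21 × 2.1 = 0.441.
The CYP1A2 pathway (13% of clearance) drops to 0.23× activity: 0.13 × 0.23 = 0.0299.
The remaining 66% of clearance is unaffected.
New clearance relative to baseline: 0.441 + 0.0299 + 0.66 = 1.1309.
New steady-state concentration = 74.0 / 1.1309 = 65 mg/L (concentration scales inversely with clearance).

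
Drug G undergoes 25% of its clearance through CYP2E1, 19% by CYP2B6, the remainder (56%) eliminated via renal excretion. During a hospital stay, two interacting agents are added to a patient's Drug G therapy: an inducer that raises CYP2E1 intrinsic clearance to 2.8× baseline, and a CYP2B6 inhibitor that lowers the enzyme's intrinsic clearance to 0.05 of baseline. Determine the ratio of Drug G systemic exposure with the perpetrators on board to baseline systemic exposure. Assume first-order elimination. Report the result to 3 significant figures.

The CYP2E1 pathway (25% of clearance) increases to 2.8× activity: 0.25 × 2.8 = 0.7.
The CYP2B6 pathway (19% of clearance) falls to 0.05× activity: 0.19 × 0.05 = 0.0095.
Non-CYP routes (56%) are unchanged.
Relative clearance = 0.7 + 0.0095 + 0.56 = 1.2695.
Systemic exposure ∝ 1/CL: fold-change = 1 / 1.2695 = 0.788.

0.788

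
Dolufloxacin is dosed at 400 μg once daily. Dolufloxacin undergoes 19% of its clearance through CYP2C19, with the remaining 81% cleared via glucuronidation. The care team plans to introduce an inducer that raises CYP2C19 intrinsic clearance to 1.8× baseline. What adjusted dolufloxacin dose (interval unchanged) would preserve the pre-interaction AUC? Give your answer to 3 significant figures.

CYP2C19: 0.19 × 1.8 = 0.342
Other: 0.81 (unchanged)
Relative clearance = 0.342 + 0.81 = 1.152.
Exposure is unchanged when dose changes in proportion to clearance. New dose = 400 μg × 1.152 = 461 μg.

461 μg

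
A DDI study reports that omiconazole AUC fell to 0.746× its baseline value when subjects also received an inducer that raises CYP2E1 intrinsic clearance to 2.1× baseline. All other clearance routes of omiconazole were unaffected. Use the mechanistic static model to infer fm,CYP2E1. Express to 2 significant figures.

0.31

CL'/CL = 1 / 0.746 = 1.34
2.1·fm + (1 − fm) = 1.34
fm = (1.34 − 1) / (2.1 − 1) = 0.31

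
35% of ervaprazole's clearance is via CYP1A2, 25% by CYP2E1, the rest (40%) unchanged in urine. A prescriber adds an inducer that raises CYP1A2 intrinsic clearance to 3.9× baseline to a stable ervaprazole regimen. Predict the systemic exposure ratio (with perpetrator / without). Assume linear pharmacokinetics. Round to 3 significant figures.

0.496

The CYP1A2 pathway (35% of clearance) is boosted to 3.9× activity: 0.35 × 3.9 = 1.365.
CYP2E1 (25%) and the residual 40% are unaffected.
New clearance relative to baseline: 1.365 + 0.25 + 0.4 = 2.015.
Systemic exposure is inversely proportional to clearance, so the fold-change is 1 / 2.015 = 0.496.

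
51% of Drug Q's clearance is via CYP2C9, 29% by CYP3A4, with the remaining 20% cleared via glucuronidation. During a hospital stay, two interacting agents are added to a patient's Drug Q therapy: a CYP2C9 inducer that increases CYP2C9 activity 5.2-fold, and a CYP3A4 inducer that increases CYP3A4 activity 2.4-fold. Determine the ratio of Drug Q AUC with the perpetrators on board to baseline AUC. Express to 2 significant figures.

0.28

The CYP2C9 pathway (51% of clearance) increases to 5.2× activity: 0.51 × 5.2 = 2.652.
The CYP3A4 pathway (29% of clearance) is boosted to 2.4× activity: 0.29 × 2.4 = 0.696.
Non-CYP routes (20%) are unchanged.
Relative clearance = 2.652 + 0.696 + 0.2 = 3.548.
Net AUC ratio = 1 / 3.548 = 0.28.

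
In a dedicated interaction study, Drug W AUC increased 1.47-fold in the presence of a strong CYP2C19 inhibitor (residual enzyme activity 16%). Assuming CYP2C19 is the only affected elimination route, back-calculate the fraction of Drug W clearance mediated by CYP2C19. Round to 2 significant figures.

0.38

Let x = fm,CYP2C19. Because AUC ∝ 1/CL, relative clearance fell to 1/1.47 = 0.6803.
Setting x·0.16 + (1 − x) = 0.6803 and solving: x = (0.6803 − 1)/(0.16 − 1) = 0.38.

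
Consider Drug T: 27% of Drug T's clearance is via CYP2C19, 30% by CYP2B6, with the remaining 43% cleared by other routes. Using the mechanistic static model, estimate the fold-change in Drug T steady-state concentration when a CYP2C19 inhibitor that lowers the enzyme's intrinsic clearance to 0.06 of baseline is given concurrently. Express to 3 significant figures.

1.34

CYP2C19: 0.27 × 0.06 = 0.0162
CYP2B6: 0.3 (unchanged)
Other: 0.43 (unchanged)
New clearance relative to baseline: 0.0162 + 0.3 + 0.43 = 0.7462.
Steady-state concentration is inversely proportional to clearance, so the fold-change is 1 / 0.7462 = 1.34.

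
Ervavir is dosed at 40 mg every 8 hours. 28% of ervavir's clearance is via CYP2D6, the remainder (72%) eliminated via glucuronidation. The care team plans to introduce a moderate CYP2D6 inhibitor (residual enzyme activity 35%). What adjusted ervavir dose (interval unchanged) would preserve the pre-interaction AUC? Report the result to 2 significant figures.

CYP2D6: 0.28 × 0.35 = 0.098
Other: 0.72 (unchanged)
New clearance relative to baseline: 0.098 + 0.72 = 0.818.
To maintain the same steady-state level, dose must scale with clearance: new dose = 40 × 0.818 = 33 mg.

33 mg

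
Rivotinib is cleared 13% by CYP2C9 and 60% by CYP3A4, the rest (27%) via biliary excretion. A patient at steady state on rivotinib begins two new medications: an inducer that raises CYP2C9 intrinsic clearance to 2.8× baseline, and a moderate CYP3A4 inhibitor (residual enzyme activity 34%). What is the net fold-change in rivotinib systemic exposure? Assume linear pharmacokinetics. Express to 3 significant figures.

1.19

CYP2C9: 0.13 × 2.8 = 0.364
CYP3A4: 0.6 × 0.34 = 0.204
Other: 0.27 (unchanged)
New clearance relative to baseline: 0.364 + 0.204 + 0.27 = 0.838.
Because systemic exposure varies inversely with clearance, the combined effect is 1 / 0.838 = 1.19.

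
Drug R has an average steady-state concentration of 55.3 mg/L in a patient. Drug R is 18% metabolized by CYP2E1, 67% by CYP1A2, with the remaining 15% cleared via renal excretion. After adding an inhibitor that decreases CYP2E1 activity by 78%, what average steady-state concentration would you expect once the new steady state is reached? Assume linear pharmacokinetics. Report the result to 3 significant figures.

64.3 mg/L

The CYP2E1 pathway (18% of clearance) falls to 0.22× activity: 0.18 × 0.22 = 0.0396.
CYP1A2 (67%) and the residual 15% are unaffected.
Relative clearance = 0.0396 + 0.67 + 0.15 = 0.8596.
Average steady-state concentration ∝ 1/CL, so new value = 55.3 / 0.8596 = 64.3 mg/L.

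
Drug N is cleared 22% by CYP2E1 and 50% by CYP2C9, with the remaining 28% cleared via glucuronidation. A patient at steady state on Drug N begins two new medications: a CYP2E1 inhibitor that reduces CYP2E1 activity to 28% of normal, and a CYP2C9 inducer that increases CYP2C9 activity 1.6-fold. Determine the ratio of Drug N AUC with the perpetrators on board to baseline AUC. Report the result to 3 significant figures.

0.876

CYP2E1: 0.22 × 0.28 = 0.0616
CYP2C9: 0.5 × 1.6 = 0.8
Other: 0.28 (unchanged)
CL_new/CL_old = 0.0616 + 0.8 + 0.28 = 1.1416.
Because AUC varies inversely with clearance, the combined effect is 1 / 1.1416 = 0.876.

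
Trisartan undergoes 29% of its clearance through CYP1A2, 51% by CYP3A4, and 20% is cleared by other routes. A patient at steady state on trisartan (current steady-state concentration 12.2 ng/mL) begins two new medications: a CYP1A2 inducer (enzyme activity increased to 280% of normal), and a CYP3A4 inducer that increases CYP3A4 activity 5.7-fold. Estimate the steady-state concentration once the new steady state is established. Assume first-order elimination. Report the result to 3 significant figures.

3.11 ng/mL

The CYP1A2 pathway (29% of clearance) is boosted to 2.8× activity: 0.29 × 2.8 = 0.812.
The CYP3A4 pathway (51% of clearance) is boosted to 5.7× activity: 0.51 × 5.7 = 2.907.
Non-CYP routes (20%) are unchanged.
New clearance relative to baseline: 0.812 + 2.907 + 0.2 = 3.919.
Steady-state concentration ∝ 1/CL: new value = 12.2 / 3.919 = 3.11 ng/mL.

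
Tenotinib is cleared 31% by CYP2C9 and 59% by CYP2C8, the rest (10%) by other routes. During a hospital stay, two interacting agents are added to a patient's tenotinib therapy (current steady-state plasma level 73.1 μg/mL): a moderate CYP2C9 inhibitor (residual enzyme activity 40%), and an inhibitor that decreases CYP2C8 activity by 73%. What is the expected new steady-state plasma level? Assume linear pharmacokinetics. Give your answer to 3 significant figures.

191 μg/mL

The CYP2C9 pathway (31% of clearance) is reduced to 0.4× activity: 0.31 × 0.4 = 0.124.
The CYP2C8 pathway (59% of clearance) falls to 0.27× activity: 0.59 × 0.27 = 0.1593.
Non-CYP routes (10%) are unchanged.
CL_new/CL_old = 0.124 + 0.1593 + 0.1 = 0.3833.
Dividing the baseline by the relative clearance: 73.1 / 0.3833 = 191 μg/mL.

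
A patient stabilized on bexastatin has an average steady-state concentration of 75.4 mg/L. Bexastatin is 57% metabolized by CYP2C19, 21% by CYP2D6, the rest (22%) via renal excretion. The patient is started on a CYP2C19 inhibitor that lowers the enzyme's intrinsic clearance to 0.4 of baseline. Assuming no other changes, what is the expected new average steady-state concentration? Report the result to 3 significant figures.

The CYP2C19 pathway (57% of clearance) falls to 0.4× activity: 0.57 × 0.4 = 0.228.
CYP2D6 (21%) and the residual 22% are unaffected.
CL_new/CL_old = 0.228 + 0.21 + 0.22 = 0.658.
Average steady-state concentration ∝ 1/CL, so new value = 75.4 / 0.658 = 115 mg/L.

115 mg/L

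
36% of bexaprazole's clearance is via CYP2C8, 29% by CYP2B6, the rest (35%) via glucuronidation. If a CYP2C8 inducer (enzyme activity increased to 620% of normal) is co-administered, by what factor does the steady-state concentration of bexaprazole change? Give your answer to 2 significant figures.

0.35

CYP2C8: 0.36 × 6.2 = 2.232
CYP2B6: 0.29 (unchanged)
Other: 0.35 (unchanged)
Relative clearance = 2.232 + 0.29 + 0.35 = 2.872.
Steady-state concentration is inversely proportional to clearance, so the fold-change is 1 / 2.872 = 0.35.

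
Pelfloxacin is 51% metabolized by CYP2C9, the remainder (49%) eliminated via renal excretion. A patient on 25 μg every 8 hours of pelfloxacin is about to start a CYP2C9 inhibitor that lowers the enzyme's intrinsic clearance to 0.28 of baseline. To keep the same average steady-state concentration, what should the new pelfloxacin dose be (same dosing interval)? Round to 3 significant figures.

15.8 μg

CYP2C9: 0.51 × 0.28 = 0.1428
Other: 0.49 (unchanged)
New clearance relative to baseline: 0.1428 + 0.49 = 0.6328.
Css,avg = (dose rate)/CL, so holding Css fixed requires dose ∝ CL: 25 × 0.6328 = 15.8 μg.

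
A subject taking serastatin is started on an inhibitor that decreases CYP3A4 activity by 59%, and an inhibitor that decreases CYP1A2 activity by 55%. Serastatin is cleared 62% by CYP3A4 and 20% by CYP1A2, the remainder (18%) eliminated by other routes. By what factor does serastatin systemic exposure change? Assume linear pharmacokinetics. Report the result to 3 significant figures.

1.91

The CYP3A4 pathway (62% of clearance) is reduced to 0.41× activity: 0.62 × 0.41 = 0.2542.
The CYP1A2 pathway (20% of clearance) is reduced to 0.45× activity: 0.2 × 0.45 = 0.09.
Non-CYP routes (18%) are unchanged.
Relative clearance = 0.2542 + 0.09 + 0.18 = 0.5242.
Systemic exposure ∝ 1/CL: fold-change = 1 / 0.5242 = 1.91.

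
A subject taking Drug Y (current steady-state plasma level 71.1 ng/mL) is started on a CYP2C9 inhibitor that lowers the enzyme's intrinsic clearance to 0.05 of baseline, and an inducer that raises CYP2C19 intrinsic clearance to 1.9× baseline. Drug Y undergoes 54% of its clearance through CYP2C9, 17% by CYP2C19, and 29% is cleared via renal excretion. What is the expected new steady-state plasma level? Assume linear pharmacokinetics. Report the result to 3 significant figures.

CYP2C9: 0.54 × 0.05 = 0.027
CYP2C19: 0.17 × 1.9 = 0.323
Other: 0.29 (unchanged)
CL_new/CL_old = 0.027 + 0.323 + 0.29 = 0.64.
New steady-state plasma level = 71.1 / 0.64 = 111 ng/mL (concentration scales inversely with clearance).

111 ng/mL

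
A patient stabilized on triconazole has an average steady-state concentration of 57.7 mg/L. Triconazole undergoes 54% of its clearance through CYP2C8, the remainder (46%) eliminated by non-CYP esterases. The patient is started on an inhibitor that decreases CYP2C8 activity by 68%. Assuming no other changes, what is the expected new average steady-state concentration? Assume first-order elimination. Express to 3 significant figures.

CYP2C8: 0.54 × 0.32 = 0.1728
Other: 0.46 (unchanged)
CL_new/CL_old = 0.1728 + 0.46 = 0.6328.
With dosing unchanged, average steady-state concentration scales as 1/CL: 57.7 / 0.6328 = 91.2 mg/L.

91.2 mg/L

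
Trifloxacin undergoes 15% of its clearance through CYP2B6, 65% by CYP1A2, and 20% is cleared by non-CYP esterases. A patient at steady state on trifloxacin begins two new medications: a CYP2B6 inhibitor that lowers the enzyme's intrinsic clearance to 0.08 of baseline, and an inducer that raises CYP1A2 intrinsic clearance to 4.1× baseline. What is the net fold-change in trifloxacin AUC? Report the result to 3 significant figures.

0.348

CYP2B6: 0.15 × 0.08 = 0.012
CYP1A2: 0.65 × 4.1 = 2.665
Other: 0.2 (unchanged)
New clearance relative to baseline: 0.012 + 2.665 + 0.2 = 2.877.
Because AUC varies inversely with clearance, the combined effect is 1 / 2.877 = 0.348.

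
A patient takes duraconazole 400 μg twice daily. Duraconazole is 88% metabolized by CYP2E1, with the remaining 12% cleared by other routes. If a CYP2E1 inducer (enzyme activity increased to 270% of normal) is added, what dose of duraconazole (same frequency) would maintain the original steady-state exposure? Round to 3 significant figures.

998 μg

CYP2E1: 0.88 × 2.7 = 2.376
Other: 0.12 (unchanged)
New clearance relative to baseline: 2.376 + 0.12 = 2.496.
To maintain the same steady-state level, dose must scale with clearance: new dose = 400 × 2.496 = 998 μg.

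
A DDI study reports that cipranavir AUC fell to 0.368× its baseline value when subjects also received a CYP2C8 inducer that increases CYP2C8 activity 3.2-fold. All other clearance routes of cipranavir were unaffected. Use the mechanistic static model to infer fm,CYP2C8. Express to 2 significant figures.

0.78

Let x = fm,CYP2C8. Because AUC ∝ 1/CL, relative clearance rose to 1/0.368 = 2.717.
Setting x·3.2 + (1 − x) = 2.717 and solving: x = (2.717 − 1)/(3.2 − 1) = 0.78.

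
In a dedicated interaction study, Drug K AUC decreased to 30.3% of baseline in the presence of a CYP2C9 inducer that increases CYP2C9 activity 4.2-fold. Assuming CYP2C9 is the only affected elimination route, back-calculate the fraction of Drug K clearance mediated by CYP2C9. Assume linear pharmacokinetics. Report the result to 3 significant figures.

0.719

Let fm be the CYP2C9 fraction. New clearance relative to baseline = fm × 4.2 + (1 − fm).
AUC ratio = 1 / (new CL fraction), so new CL fraction = 1 / 0.303 = 3.3.
fm × 4.2 + 1 − fm = 3.3  ⇒  fm × (4.2 − 1) = 2.3  ⇒  fm = 0.719.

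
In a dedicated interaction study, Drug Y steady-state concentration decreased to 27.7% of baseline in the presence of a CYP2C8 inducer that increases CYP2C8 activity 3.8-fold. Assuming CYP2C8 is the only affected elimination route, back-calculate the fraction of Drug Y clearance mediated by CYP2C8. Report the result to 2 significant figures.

CL'/CL = 1 / 0.277 = 3.61
3.8·fm + (1 − fm) = 3.61
fm = (3.61 − 1) / (3.8 − 1) = 0.93

0.93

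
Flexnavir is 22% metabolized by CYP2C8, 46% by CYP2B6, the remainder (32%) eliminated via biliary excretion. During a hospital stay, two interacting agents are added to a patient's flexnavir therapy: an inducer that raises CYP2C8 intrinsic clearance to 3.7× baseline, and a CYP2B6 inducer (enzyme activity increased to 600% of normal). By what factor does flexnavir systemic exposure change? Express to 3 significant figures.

The CYP2C8 pathway (22% of clearance) rises to 3.7× activity: 0.22 × 3.7 = 0.814.
The CYP2B6 pathway (46% of clearance) increases to 6× activity: 0.46 × 6 = 2.76.
The remaining 32% of clearance is unaffected.
CL_new/CL_old = 0.814 + 2.76 + 0.32 = 3.894.
Systemic exposure ∝ 1/CL: fold-change = 1 / 3.894 = 0.257.

0.257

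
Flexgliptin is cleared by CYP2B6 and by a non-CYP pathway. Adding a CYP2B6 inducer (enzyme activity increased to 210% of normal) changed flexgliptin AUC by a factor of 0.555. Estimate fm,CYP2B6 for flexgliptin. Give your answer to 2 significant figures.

0.73

CL'/CL = 1 / 0.555 = 1.802
2.1·fm + (1 − fm) = 1.802
fm = (1.802 − 1) / (2.1 − 1) = 0.73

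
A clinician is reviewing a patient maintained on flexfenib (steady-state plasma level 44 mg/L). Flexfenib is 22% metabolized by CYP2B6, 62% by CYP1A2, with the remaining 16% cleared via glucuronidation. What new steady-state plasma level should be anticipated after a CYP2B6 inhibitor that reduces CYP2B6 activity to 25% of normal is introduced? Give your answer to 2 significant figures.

The CYP2B6 pathway (22% of clearance) drops to 0.25× activity: 0.22 × 0.25 = 0.055.
CYP1A2 (62%) and the residual 16% are unaffected.
CL_new/CL_old = 0.055 + 0.62 + 0.16 = 0.835.
With dosing unchanged, steady-state plasma level scales as 1/CL: 44 / 0.835 = 53 mg/L.

53 mg/L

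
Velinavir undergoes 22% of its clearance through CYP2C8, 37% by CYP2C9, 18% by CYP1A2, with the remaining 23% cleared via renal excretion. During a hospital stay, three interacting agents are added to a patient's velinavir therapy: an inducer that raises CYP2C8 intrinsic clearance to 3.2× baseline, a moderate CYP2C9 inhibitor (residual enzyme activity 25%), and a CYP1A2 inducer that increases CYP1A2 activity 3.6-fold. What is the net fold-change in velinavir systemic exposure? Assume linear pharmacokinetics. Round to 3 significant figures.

0.597

The CYP2C8 pathway (22% of clearance) increases to 3.2× activity: 0.22 × 3.2 = 0.704.
The CYP2C9 pathway (37% of clearance) drops to 0.25× activity: 0.37 × 0.25 = 0.0925.
The CYP1A2 pathway (18% of clearance) rises to 3.6× activity: 0.18 × 3.6 = 0.648.
Non-CYP routes (23%) are unchanged.
New clearance relative to baseline: 0.704 + 0.0925 + 0.648 + 0.23 = 1.6745.
Because systemic exposure varies inversely with clearance, the combined effect is 1 / 1.6745 = 0.597.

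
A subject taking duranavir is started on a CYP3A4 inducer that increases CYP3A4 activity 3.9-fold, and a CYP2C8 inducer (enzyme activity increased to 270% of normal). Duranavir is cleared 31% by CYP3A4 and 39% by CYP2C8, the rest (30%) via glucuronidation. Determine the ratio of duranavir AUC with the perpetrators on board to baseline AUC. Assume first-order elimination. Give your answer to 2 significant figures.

0.39

CYP3A4: 0.31 × 3.9 = 1.209
CYP2C8: 0.39 × 2.7 = 1.053
Other: 0.3 (unchanged)
Relative clearance = 1.209 + 1.053 + 0.3 = 2.562.
Net AUC ratio = 1 / 2.562 = 0.39.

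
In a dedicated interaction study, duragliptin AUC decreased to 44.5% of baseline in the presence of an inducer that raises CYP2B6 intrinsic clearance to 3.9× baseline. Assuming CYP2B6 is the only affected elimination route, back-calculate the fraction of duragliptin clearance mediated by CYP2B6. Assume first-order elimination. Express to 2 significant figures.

0.43

CL'/CL = 1 / 0.445 = 2.247
3.9·fm + (1 − fm) = 2.247
fm = (2.247 − 1) / (3.9 − 1) = 0.43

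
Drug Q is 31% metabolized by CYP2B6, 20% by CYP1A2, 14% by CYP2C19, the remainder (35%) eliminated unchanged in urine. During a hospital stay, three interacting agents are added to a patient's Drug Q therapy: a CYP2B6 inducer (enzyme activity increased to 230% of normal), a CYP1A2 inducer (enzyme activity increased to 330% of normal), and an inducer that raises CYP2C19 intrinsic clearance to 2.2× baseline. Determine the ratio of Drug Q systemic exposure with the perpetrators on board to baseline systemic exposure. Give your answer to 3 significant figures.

0.492

CYP2B6: 0.31 × 2.3 = 0.713
CYP1A2: 0.2 × 3.3 = 0.66
CYP2C19: 0.14 × 2.2 = 0.308
Other: 0.35 (unchanged)
New clearance relative to baseline: 0.713 + 0.66 + 0.308 + 0.35 = 2.031.
Because systemic exposure varies inversely with clearance, the combined effect is 1 / 2.031 = 0.492.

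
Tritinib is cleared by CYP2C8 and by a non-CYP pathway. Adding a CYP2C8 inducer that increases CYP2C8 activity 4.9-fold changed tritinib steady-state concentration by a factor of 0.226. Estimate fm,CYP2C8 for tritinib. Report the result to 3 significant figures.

Let x = fm,CYP2C8. Because steady-state concentration ∝ 1/CL, relative clearance rose to 1/0.226 = 4.425.
Only the CYP2C8 route changed, so 4.425 = x·4.9 + (1 − x), giving x = 0.878.

0.878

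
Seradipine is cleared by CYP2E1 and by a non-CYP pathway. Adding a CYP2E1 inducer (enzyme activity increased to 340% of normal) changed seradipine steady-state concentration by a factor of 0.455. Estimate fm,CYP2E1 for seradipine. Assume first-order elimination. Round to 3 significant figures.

0.499

CL'/CL = 1 / 0.455 = 2.198
3.4·fm + (1 − fm) = 2.198
fm = (2.198 − 1) / (3.4 − 1) = 0.499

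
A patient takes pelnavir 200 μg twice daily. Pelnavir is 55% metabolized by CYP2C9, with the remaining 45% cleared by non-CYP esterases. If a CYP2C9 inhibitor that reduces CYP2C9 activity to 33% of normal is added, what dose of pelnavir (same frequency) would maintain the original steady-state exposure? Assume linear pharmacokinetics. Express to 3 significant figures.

The CYP2C9 pathway (55% of clearance) falls to 0.33× activity: 0.55 × 0.33 = 0.1815.
The remaining 45% of clearance is unaffected.
CL_new/CL_old = 0.1815 + 0.45 = 0.6315.
Exposure is unchanged when dose changes in proportion to clearance. New dose = 200 μg × 0.6315 = 126 μg.

126 μg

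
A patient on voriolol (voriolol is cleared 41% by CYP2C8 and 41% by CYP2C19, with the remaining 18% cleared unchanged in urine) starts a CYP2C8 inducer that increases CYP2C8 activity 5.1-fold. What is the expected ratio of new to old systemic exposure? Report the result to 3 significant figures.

The CYP2C8 pathway (41% of clearance) rises to 5.1× activity: 0.41 × 5.1 = 2.091.
CYP2C19 (41%) and the residual 18% are unaffected.
Relative clearance = 2.091 + 0.41 + 0.18 = 2.681.
Since systemic exposure ∝ 1/CL, the ratio is 1 / 2.681 = 0.373.

0.373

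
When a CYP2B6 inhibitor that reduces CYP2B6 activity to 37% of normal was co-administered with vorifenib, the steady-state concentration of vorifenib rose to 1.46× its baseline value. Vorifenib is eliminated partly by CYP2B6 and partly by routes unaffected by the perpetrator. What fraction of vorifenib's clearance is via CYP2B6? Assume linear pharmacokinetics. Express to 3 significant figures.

Call the CYP2B6 fraction fm. After the interaction, CL_new/CL_old = fm × 0.37 + (1 − fm).
Steady-state concentration ratio = 1 / (new CL fraction), so new CL fraction = 1 / 1.46 = 0.6849.
fm × 0.37 + 1 − fm = 0.6849  ⇒  fm × (0.37 − 1) = −0.3151  ⇒  fm = 0.500.

0.500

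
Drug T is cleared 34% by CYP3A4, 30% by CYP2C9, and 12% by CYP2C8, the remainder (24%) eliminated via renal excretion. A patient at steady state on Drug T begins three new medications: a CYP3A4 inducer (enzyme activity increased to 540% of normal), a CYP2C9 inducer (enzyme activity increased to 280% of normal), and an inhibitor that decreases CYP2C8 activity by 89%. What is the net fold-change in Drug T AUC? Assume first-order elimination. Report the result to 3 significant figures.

0.341

The CYP3A4 pathway (34% of clearance) rises to 5.4× activity: 0.34 × 5.4 = 1.836.
The CYP2C9 pathway (30% of clearance) rises to 2.8× activity: 0.3 × 2.8 = 0.84.
The CYP2C8 pathway (12% of clearance) falls to 0.11× activity: 0.12 × 0.11 = 0.0132.
Non-CYP routes (24%) are unchanged.
CL_new/CL_old = 1.836 + 0.84 + 0.0132 + 0.24 = 2.9292.
AUC ∝ 1/CL: fold-change = 1 / 2.9292 = 0.341.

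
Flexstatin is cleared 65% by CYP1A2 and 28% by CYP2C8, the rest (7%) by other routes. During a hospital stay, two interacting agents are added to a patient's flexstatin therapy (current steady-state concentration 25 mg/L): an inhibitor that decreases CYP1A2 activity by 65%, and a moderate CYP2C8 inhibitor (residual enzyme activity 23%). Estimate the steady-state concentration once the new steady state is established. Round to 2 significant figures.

69 mg/L

The CYP1A2 pathway (65% of clearance) is reduced to 0.35× activity: 0.65 × 0.35 = 0.2275.
The CYP2C8 pathway (28% of clearance) falls to 0.23× activity: 0.28 × 0.23 = 0.0644.
The remaining 7% of clearance is unaffected.
New clearance relative to baseline: 0.2275 + 0.0644 + 0.07 = 0.3619.
Dividing the baseline by the relative clearance: 25 / 0.3619 = 69 mg/L.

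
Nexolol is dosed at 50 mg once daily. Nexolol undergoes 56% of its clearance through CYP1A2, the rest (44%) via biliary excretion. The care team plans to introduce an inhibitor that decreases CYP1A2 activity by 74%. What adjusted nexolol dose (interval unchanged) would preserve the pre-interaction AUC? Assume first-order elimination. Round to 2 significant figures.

The CYP1A2 pathway (56% of clearance) drops to 0.26× activity: 0.56 × 0.26 = 0.1456.
Non-CYP routes (44%) are unchanged.
CL_new/CL_old = 0.1456 + 0.44 = 0.5856.
Css,avg = (dose rate)/CL, so holding Css fixed requires dose ∝ CL: 50 × 0.5856 = 29 mg.

29 mg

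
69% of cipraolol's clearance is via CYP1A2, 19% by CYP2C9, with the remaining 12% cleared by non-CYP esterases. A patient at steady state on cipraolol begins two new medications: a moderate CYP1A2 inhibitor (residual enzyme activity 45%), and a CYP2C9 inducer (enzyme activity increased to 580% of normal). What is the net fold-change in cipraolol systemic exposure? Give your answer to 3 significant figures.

CYP1A2: 0.69 × 0.45 = 0.3105
CYP2C9: 0.19 × 5.8 = 1.102
Other: 0.12 (unchanged)
Relative clearance = 0.3105 + 1.102 + 0.12 = 1.5325.
Because systemic exposure varies inversely with clearance, the combined effect is 1 / 1.5325 = 0.653.

0.653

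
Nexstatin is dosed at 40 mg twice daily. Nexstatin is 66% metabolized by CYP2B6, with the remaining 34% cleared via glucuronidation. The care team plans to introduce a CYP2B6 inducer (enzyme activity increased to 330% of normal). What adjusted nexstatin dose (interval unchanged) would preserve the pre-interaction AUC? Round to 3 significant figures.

101 mg

CYP2B6: 0.66 × 3.3 = 2.178
Other: 0.34 (unchanged)
CL_new/CL_old = 2.178 + 0.34 = 2.518.
Css,avg = (dose rate)/CL, so holding Css fixed requires dose ∝ CL: 40 × 2.518 = 101 mg.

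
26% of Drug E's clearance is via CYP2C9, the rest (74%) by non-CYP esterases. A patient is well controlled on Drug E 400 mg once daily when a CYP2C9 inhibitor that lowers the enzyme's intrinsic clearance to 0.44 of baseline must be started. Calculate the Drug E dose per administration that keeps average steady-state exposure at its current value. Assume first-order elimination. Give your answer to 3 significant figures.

The CYP2C9 pathway (26% of clearance) is reduced to 0.44× activity: 0.26 × 0.44 = 0.1144.
Non-CYP routes (74%) are unchanged.
CL_new/CL_old = 0.1144 + 0.74 = 0.8544.
To maintain the same steady-state level, dose must scale with clearance: new dose = 400 × 0.8544 = 342 mg.

342 mg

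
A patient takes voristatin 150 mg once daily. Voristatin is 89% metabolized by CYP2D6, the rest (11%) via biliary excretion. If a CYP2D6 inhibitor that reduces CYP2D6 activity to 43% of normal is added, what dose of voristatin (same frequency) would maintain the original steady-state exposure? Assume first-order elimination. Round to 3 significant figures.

73.9 mg

CYP2D6: 0.89 × 0.43 = 0.3827
Other: 0.11 (unchanged)
CL_new/CL_old = 0.3827 + 0.11 = 0.4927.
To maintain the same steady-state level, dose must scale with clearance: new dose = 150 × 0.4927 = 73.9 mg.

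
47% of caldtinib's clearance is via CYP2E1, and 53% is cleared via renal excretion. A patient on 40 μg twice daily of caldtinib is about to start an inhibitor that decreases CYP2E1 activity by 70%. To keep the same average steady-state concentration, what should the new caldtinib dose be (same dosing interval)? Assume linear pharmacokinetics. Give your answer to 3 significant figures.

The CYP2E1 pathway (47% of clearance) drops to 0.3× activity: 0.47 × 0.3 = 0.141.
Non-CYP routes (53%) are unchanged.
Relative clearance = 0.141 + 0.53 = 0.671.
To maintain the same steady-state level, dose must scale with clearance: new dose = 40 × 0.671 = 26.8 μg.

26.8 μg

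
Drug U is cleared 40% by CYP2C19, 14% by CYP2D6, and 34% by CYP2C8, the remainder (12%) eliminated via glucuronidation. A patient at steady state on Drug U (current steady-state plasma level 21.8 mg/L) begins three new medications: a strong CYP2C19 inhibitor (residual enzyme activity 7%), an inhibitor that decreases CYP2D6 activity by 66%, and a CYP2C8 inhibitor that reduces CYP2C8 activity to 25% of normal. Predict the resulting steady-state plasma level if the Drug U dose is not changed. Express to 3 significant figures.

77.7 mg/L

The CYP2C19 pathway (40% of clearance) drops to 0.07× activity: 0.4 × 0.07 = 0.028.
The CYP2D6 pathway (14% of clearance) falls to 0.34× activity: 0.14 × 0.34 = 0.0476.
The CYP2C8 pathway (34% of clearance) falls to 0.25× activity: 0.34 × 0.25 = 0.085.
Non-CYP routes (12%) are unchanged.
CL_new/CL_old = 0.028 + 0.0476 + 0.085 + 0.12 = 0.2806.
Steady-state plasma level ∝ 1/CL: new value = 21.8 / 0.2806 = 77.7 mg/L.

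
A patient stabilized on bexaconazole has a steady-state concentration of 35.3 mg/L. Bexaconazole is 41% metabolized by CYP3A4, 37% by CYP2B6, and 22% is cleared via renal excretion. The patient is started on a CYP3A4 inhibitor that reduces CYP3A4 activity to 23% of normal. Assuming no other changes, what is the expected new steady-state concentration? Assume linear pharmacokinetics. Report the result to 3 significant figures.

The CYP3A4 pathway (41% of clearance) drops to 0.23× activity: 0.41 × 0.23 = 0.0943.
CYP2B6 (37%) and the residual 22% are unaffected.
New clearance relative to baseline: 0.0943 + 0.37 + 0.22 = 0.6843.
Steady-state concentration ∝ 1/CL, so new value = 35.3 / 0.6843 = 51.6 mg/L.

51.6 mg/L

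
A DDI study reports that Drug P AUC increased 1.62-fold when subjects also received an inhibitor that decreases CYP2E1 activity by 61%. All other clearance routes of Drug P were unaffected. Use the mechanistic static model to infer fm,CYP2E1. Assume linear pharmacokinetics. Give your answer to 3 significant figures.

0.627

Write x for the fraction cleared via CYP2E1. The observed AUC change means clearance fell to 1/1.62 = 0.6173 of baseline.
Setting x·0.39 + (1 − x) = 0.6173 and solving: x = (0.6173 − 1)/(0.39 − 1) = 0.627.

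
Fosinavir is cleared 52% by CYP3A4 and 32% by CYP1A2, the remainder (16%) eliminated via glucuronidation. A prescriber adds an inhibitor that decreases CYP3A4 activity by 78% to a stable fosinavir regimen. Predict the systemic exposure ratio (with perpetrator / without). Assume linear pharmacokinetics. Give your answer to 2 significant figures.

CYP3A4: 0.52 × 0.22 = 0.1144
CYP1A2: 0.32 (unchanged)
Other: 0.16 (unchanged)
Relative clearance = 0.1144 + 0.32 + 0.16 = 0.5944.
Since systemic exposure ∝ 1/CL, the ratio is 1 / 0.5944 = 1.7.

1.7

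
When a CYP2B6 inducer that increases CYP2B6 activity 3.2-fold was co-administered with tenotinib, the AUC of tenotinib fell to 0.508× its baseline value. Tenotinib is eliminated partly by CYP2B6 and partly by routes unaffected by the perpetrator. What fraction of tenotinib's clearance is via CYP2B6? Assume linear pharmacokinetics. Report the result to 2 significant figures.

0.44

CL'/CL = 1 / 0.508 = 1.969
3.2·fm + (1 − fm) = 1.969
fm = (1.969 − 1) / (3.2 − 1) = 0.44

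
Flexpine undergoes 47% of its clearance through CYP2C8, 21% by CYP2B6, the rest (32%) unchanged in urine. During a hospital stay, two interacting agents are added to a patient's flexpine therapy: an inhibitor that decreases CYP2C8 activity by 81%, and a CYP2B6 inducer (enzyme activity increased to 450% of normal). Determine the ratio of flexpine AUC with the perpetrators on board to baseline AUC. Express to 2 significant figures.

0.74

The CYP2C8 pathway (47% of clearance) drops to 0.19× activity: 0.47 × 0.19 = 0.0893.
The CYP2B6 pathway (21% of clearance) rises to 4.5× activity: 0.21 × 4.5 = 0.945.
The remaining 32% of clearance is unaffected.
New clearance relative to baseline: 0.0893 + 0.945 + 0.32 = 1.3543.
AUC ∝ 1/CL: fold-change = 1 / 1.3543 = 0.74.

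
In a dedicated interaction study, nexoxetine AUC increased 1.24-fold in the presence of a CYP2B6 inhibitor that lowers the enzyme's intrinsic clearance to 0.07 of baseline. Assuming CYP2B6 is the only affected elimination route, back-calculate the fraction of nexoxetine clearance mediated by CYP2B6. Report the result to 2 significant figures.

CL'/CL = 1 / 1.24 = 0.8065
0.07·fm + (1 − fm) = 0.8065
fm = (0.8065 − 1) / (0.07 − 1) = 0.21

0.21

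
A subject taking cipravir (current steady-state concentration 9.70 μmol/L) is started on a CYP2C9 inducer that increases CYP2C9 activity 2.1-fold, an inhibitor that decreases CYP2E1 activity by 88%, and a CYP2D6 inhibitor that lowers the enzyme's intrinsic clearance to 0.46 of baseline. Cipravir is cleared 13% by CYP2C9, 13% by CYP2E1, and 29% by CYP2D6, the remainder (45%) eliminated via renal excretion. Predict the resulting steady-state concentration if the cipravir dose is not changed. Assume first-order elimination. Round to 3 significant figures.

11.1 μmol/L

The CYP2C9 pathway (13% of clearance) is boosted to 2.1× activity: 0.13 × 2.1 = 0.273.
The CYP2E1 pathway (13% of clearance) falls to 0.12× activity: 0.13 × 0.12 = 0.0156.
The CYP2D6 pathway (29% of clearance) falls to 0.46× activity: 0.29 × 0.46 = 0.1334.
Non-CYP routes (45%) are unchanged.
Relative clearance = 0.273 + 0.0156 + 0.1334 + 0.45 = 0.872.
Steady-state concentration ∝ 1/CL: new value = 9.70 / 0.872 = 11.1 μmol/L.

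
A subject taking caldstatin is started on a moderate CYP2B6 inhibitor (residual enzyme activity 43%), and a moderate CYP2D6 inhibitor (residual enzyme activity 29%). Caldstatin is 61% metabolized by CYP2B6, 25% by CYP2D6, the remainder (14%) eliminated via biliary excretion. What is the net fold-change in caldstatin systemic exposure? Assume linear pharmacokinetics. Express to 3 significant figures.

2.11

CYP2B6: 0.61 × 0.43 = 0.2623
CYP2D6: 0.25 × 0.29 = 0.0725
Other: 0.14 (unchanged)
New clearance relative to baseline: 0.2623 + 0.0725 + 0.14 = 0.4748.
Systemic exposure ∝ 1/CL: fold-change = 1 / 0.4748 = 2.11.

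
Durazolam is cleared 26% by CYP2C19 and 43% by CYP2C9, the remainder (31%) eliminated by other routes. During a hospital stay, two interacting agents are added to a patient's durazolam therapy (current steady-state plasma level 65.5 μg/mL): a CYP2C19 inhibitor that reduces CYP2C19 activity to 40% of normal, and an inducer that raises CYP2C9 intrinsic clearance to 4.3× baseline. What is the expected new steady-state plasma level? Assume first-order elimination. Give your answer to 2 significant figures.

The CYP2C19 pathway (26% of clearance) drops to 0.4× activity: 0.26 × 0.4 = 0.104.
The CYP2C9 pathway (43% of clearance) is boosted to 4.3× activity: 0.43 × 4.3 = 1.849.
The remaining 31% of clearance is unaffected.
Relative clearance = 0.104 + 1.849 + 0.31 = 2.263.
Steady-state plasma level ∝ 1/CL: new value = 65.5 / 2.263 = 29 μg/mL.

29 μg/mL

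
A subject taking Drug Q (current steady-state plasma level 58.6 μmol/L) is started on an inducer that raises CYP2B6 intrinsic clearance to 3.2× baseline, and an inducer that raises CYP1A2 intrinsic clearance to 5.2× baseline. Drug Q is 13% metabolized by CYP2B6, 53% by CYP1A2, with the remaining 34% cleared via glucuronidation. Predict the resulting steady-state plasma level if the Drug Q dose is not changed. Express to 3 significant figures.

16.7 μmol/L

CYP2B6: 0.13 × 3.2 = 0.416
CYP1A2: 0.53 × 5.2 = 2.756
Other: 0.34 (unchanged)
New clearance relative to baseline: 0.416 + 2.756 + 0.34 = 3.512.
Dividing the baseline by the relative clearance: 58.6 / 3.512 = 16.7 μmol/L.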